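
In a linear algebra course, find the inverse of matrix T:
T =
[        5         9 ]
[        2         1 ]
det(T) = -13
T⁻¹ =
[    -1/13      9/13 ]
[     2/13     -5/13 ]

For a 2×2 matrix T = [[a, b], [c, d]] with det(T) ≠ 0, T⁻¹ = (1/det(T)) * [[d, -b], [-c, a]].
det(T) = (5)*(1) - (9)*(2) = 5 - 18 = -13.
T⁻¹ = (1/-13) * [[1, -9], [-2, 5]].
Dividing each entry by -13 and reducing:
T⁻¹ =
[    -1/13      9/13 ]
[     2/13     -5/13 ]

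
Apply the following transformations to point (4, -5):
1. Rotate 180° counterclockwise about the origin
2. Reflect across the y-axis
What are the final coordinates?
(4, 5)

Step 1: Rotate 180° → (-4, 5)
Step 2: Reflect across the y-axis → (4, 5)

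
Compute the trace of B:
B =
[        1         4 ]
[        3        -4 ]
tr(B) = 1 - 4 = -3

The trace of a square matrix is the sum of its diagonal entries.
Diagonal entries of B: B[0][0] = 1, B[1][1] = -4.
tr(B) = 1 - 4 = -3.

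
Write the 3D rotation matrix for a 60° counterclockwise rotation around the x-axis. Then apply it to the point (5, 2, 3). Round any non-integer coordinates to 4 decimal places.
R = [[1, 0, 0], [0, 1/2, -√3/2], [0, √3/2, 1/2]]; R·(5, 2, 3) = (5.0000, -1.5981, 3.2321)

Rotation matrix for 60° around x-axis:
cos(60°) = 1/2, sin(60°) = √3/2
R = [[1, 0, 0], [0, 1/2, -√3/2], [0, √3/2, 1/2]]
Apply to (5, 2, 3): R·[5, 2, 3]ᵀ = (5.0000, -1.5981, 3.2321)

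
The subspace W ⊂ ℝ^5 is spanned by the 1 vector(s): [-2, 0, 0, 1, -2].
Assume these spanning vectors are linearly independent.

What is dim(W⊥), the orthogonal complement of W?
dim(W⊥) = 4

For any subspace W of ℝ^n, dim(W) + dim(W⊥) = n (the whole-space dimension).
Here the given 1 vectors are linearly independent, so dim(W) = 1.
Thus dim(W⊥) = n - dim(W) = 5 - 1 = 4.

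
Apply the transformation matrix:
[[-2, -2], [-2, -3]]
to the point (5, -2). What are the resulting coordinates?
(-6, -4)

Matrix multiplication:
[[-2, -2], [-2, -3]] × [5, -2]ᵀ
= [-2×5 + -2×-2, -2×5 + -3×-2]ᵀ
= [-6.0000, -4.0000]ᵀ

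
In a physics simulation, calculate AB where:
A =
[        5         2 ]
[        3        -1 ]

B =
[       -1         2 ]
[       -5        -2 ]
AB =
[      -15         6 ]
[        2         8 ]

Matrix multiplication: (AB)[i][j] = sum over k of A[i][k] * B[k][j].
  (AB)[0][0] = (5)*(-1) + (2)*(-5) = -15
  (AB)[0][1] = (5)*(2) + (2)*(-2) = 6
  (AB)[1][0] = (3)*(-1) + (-1)*(-5) = 2
  (AB)[1][1] = (3)*(2) + (-1)*(-2) = 8
AB =
[      -15         6 ]
[        2         8 ]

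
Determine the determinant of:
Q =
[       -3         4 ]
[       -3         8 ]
det(Q) = -12

For a 2×2 matrix [[a, b], [c, d]], det = a*d - b*c.
det(Q) = (-3)*(8) - (4)*(-3) = -24 + 12 = -12.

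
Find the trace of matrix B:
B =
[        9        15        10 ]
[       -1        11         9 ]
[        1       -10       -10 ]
tr(B) = 9 + 11 - 10 = 10

The trace of a square matrix is the sum of its diagonal entries.
Diagonal entries of B: B[0][0] = 9, B[1][1] = 11, B[2][2] = -10.
tr(B) = 9 + 11 - 10 = 10.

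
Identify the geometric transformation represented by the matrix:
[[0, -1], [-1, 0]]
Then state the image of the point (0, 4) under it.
reflection across the line y = -x; image of (0, 4) is (-4, 0)

This is a symmetric orthogonal matrix with determinant -1, which characterizes a reflection in ℝ².
The matrix [[0, -1], [-1, 0]] represents: reflection across the line y = -x.
Applying it to (0, 4): [0·0 + -1·4, -1·0 + 0·4] = (-4, 0).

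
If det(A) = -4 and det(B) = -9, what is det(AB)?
36

Use the multiplicative property of determinants: det(AB) = det(A)*det(B).
det(AB) = (-4)*(-9) = 36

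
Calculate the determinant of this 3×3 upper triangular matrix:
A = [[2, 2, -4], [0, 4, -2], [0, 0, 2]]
16

The determinant of a triangular matrix is the product of its diagonal entries (the off-diagonal entries above the diagonal do not affect it).
det(A) = (2) * (4) * (2) = 16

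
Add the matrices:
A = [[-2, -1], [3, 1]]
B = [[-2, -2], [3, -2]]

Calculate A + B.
[[-4, -3], [6, -1]]

Add corresponding elements:
(-2)+(-2)=-4
(-1)+(-2)=-3
(3)+(3)=6
(1)+(-2)=-1
A + B = [[-4, -3], [6, -1]]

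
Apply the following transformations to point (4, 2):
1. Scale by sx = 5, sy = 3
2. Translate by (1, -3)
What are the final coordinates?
(21, 3)

Step 1: Scale (4, 2) by (sx, sy) = (5, 3) → (20, 6)
Step 2: Translate by (1, -3) → (21, 3)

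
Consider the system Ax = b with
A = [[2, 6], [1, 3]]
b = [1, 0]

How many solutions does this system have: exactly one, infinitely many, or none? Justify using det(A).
No solution

det(A) = (2)*(3) - (6)*(1) = 0, so A is singular.
The column space of A is span(column 1) = span([2, 1]).
b = [1, 0] is not a scalar multiple of column 1, so b ∉ column space and the system is inconsistent — no solution.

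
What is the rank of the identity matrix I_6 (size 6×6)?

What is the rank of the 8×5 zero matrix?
rank(I_6) = 6, rank(0) = 0

The identity I_6 has 6 columns that are the standard basis vectors e_1, …, e_6. These are linearly independent, so all 6 columns are pivots and rank(I_6) = 6.
The 8×5 zero matrix has every entry zero, so every row is the zero row and there are no pivots; rank(0) = 0.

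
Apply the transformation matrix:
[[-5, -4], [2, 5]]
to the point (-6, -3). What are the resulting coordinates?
(42, -27)

Matrix multiplication:
[[-5, -4], [2, 5]] × [-6, -3]ᵀ
= [-5×-6 + -4×-3, 2×-6 + 5×-3]ᵀ
= [42.0000, -27.0000]ᵀ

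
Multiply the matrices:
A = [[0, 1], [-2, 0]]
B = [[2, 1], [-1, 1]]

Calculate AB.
[[-1, 1], [-4, -2]]

Each entry (i,j) of AB = sum over k of A[i][k]*B[k][j].
(AB)[0][0] = (0)*(2) + (1)*(-1) = -1
(AB)[0][1] = (0)*(1) + (1)*(1) = 1
(AB)[1][0] = (-2)*(2) + (0)*(-1) = -4
(AB)[1][1] = (-2)*(1) + (0)*(1) = -2
AB = [[-1, 1], [-4, -2]]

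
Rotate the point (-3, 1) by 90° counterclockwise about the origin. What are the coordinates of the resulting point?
(-1, -3)

Rotation matrix R(θ) = [[cos θ, -sin θ], [sin θ, cos θ]]; for θ = 90°:
R = [[0, -1], [1, 0]]
Result: R × [-3, 1]ᵀ = [0·-3 + (-1)·1, 1·-3 + (0)·1]ᵀ = (-1, -3)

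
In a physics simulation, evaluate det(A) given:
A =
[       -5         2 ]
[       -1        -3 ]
det(A) = 17

For a 2×2 matrix [[a, b], [c, d]], det = a*d - b*c.
det(A) = (-5)*(-3) - (2)*(-1) = 15 + 2 = 17.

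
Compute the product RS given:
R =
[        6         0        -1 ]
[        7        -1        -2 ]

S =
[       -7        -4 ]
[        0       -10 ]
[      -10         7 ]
RS =
[      -32       -31 ]
[      -29       -32 ]

Matrix multiplication: (RS)[i][j] = sum over k of R[i][k] * S[k][j].
  (RS)[0][0] = (6)*(-7) + (0)*(0) + (-1)*(-10) = -32
  (RS)[0][1] = (6)*(-4) + (0)*(-10) + (-1)*(7) = -31
  (RS)[1][0] = (7)*(-7) + (-1)*(0) + (-2)*(-10) = -29
  (RS)[1][1] = (7)*(-4) + (-1)*(-10) + (-2)*(7) = -32
RS =
[      -32       -31 ]
[      -29       -32 ]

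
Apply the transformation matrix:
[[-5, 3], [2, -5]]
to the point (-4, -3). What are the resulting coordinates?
(11, 7)

Matrix multiplication:
[[-5, 3], [2, -5]] × [-4, -3]ᵀ
= [-5×-4 + 3×-3, 2×-4 + -5×-3]ᵀ
= [11.0000, 7.0000]ᵀ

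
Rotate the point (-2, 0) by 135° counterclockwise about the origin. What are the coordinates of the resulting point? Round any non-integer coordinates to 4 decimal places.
(1.4142, -1.4142)

Rotation matrix R(θ) = [[cos θ, -sin θ], [sin θ, cos θ]]; for θ = 135°:
R = [[-√2/2, -√2/2], [√2/2, -√2/2]]
Result: R × [-2, 0]ᵀ = [-√2/2·-2 + (-√2/2)·0, √2/2·-2 + (-√2/2)·0]ᵀ = (1.4142, -1.4142)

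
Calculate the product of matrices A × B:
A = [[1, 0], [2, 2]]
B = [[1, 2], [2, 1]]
[[1, 2], [6, 6]]

Matrix multiplication:
C[0][0] = 1×1 + 0×2 = 1
C[0][1] = 1×2 + 0×1 = 2
C[1][0] = 2×1 + 2×2 = 6
C[1][1] = 2×2 + 2×1 = 6
Result: [[1, 2], [6, 6]]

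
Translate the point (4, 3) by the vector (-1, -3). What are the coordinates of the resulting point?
(3, 0)

Translation by (-1, -3):
x' = 4 + -1 = 3
y' = 3 + -3 = 0
Homogeneous matrix: [[1, 0, -1], [0, 1, -3], [0, 0, 1]]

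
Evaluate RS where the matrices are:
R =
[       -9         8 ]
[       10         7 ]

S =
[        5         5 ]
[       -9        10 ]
RS =
[     -117        35 ]
[      -13       120 ]

Matrix multiplication: (RS)[i][j] = sum over k of R[i][k] * S[k][j].
  (RS)[0][0] = (-9)*(5) + (8)*(-9) = -117
  (RS)[0][1] = (-9)*(5) + (8)*(10) = 35
  (RS)[1][0] = (10)*(5) + (7)*(-9) = -13
  (RS)[1][1] = (10)*(5) + (7)*(10) = 120
RS =
[     -117        35 ]
[      -13       120 ]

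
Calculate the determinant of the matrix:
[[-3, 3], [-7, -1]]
24

For a 2×2 matrix [[a, b], [c, d]], det = ad - bc
det = (-3)(-1) - (3)(-7) = 3 - -21 = 24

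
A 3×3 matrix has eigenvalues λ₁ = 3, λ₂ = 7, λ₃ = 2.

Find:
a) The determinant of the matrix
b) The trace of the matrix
det = 42, trace = 12

Two standard eigenvalue identities:
- det(A) equals the product of the eigenvalues (counted with multiplicity).
- trace(A) equals the sum of the eigenvalues.
det(A) = (3)*(7)*(2) = 42.
trace(A) = 3 + 7 + 2 = 12.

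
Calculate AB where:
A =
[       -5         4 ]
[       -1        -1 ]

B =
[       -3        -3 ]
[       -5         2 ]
AB =
[       -5        23 ]
[        8         1 ]

Matrix multiplication: (AB)[i][j] = sum over k of A[i][k] * B[k][j].
  (AB)[0][0] = (-5)*(-3) + (4)*(-5) = -5
  (AB)[0][1] = (-5)*(-3) + (4)*(2) = 23
  (AB)[1][0] = (-1)*(-3) + (-1)*(-5) = 8
  (AB)[1][1] = (-1)*(-3) + (-1)*(2) = 1
AB =
[       -5        23 ]
[        8         1 ]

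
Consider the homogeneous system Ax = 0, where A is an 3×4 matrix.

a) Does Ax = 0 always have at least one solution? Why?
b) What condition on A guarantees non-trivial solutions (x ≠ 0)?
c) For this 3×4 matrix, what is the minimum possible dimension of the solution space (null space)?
a) Yes, x = 0 is always a solution. b) When A has linearly dependent columns (rank < n). c) Minimum nullity = 1.

a) x = 0 satisfies A·0 = 0, so the zero vector is always a solution.
b) Non-trivial solutions exist iff the columns of A are linearly dependent, equivalently rank(A) < n (the number of columns).
c) By rank-nullity, rank(A) + nullity(A) = n = 4. Since A has only 3 rows, rank(A) ≤ 3, so nullity(A) ≥ 4 - 3 = 1.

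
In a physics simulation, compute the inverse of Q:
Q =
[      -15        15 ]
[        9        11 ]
det(Q) = -300
Q⁻¹ =
[  -11/300      1/20 ]
[    3/100      1/20 ]

For a 2×2 matrix Q = [[a, b], [c, d]] with det(Q) ≠ 0, Q⁻¹ = (1/det(Q)) * [[d, -b], [-c, a]].
det(Q) = (-15)*(11) - (15)*(9) = -165 - 135 = -300.
Q⁻¹ = (1/-300) * [[11, -15], [-9, -15]].
Dividing each entry by -300 and reducing:
Q⁻¹ =
[  -11/300      1/20 ]
[    3/100      1/20 ]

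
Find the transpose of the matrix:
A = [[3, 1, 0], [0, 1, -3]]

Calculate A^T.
[[3, 0], [1, 1], [0, -3]]

The transpose sends entry (i,j) to (j,i); rows become columns.
Row 0 of A: [3, 1, 0] -> column 0 of A^T.
Row 1 of A: [0, 1, -3] -> column 1 of A^T.
A^T = [[3, 0], [1, 1], [0, -3]]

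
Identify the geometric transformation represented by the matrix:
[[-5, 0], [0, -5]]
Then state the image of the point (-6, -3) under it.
uniform scaling by factor -5; image of (-6, -3) is (30, 15)

This is a diagonal matrix with equal entries -5, so it scales both axes by the same factor -5.
The matrix [[-5, 0], [0, -5]] represents: uniform scaling by factor -5.
Applying it to (-6, -3): [-5·-6 + 0·-3, 0·-6 + -5·-3] = (30, 15).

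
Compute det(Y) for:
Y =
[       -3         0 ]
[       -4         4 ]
det(Y) = -12

For a 2×2 matrix [[a, b], [c, d]], det = a*d - b*c.
det(Y) = (-3)*(4) - (0)*(-4) = -12 - 0 = -12.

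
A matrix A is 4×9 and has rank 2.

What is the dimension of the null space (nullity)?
7

The rank-nullity theorem for an m×n matrix states:
rank(A) + nullity(A) = n (the number of columns).
Here n = 9 and rank(A) = 2, so nullity(A) = 9 - 2 = 7.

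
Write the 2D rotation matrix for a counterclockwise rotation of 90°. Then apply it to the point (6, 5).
R = [[0, -1], [1, 0]]; R·(6, 5) = (-5, 6)

Rotation matrix formula: R(θ) = [[cos θ, -sin θ], [sin θ, cos θ]]
For θ = 90°:
cos(90°) = 0
sin(90°) = 1
R = [[0, -1], [1, 0]]
Apply to (6, 5): [0·6 + (-1)·5, 1·6 + 0·5] = (-5, 6)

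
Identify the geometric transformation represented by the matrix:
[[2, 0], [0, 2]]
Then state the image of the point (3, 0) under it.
uniform scaling by factor 2; image of (3, 0) is (6, 0)

This is a diagonal matrix with equal entries 2, so it scales both axes by the same factor 2.
The matrix [[2, 0], [0, 2]] represents: uniform scaling by factor 2.
Applying it to (3, 0): [2·3 + 0·0, 0·3 + 2·0] = (6, 0).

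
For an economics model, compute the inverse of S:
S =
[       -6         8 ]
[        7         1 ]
det(S) = -62
S⁻¹ =
[    -1/62      4/31 ]
[     7/62      3/31 ]

For a 2×2 matrix S = [[a, b], [c, d]] with det(S) ≠ 0, S⁻¹ = (1/det(S)) * [[d, -b], [-c, a]].
det(S) = (-6)*(1) - (8)*(7) = -6 - 56 = -62.
S⁻¹ = (1/-62) * [[1, -8], [-7, -6]].
Dividing each entry by -62 and reducing:
S⁻¹ =
[    -1/62      4/31 ]
[     7/62      3/31 ]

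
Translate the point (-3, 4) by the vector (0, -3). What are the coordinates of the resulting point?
(-3, 1)

Translation by (0, -3):
x' = -3 + 0 = -3
y' = 4 + -3 = 1
Homogeneous matrix: [[1, 0, 0], [0, 1, -3], [0, 0, 1]]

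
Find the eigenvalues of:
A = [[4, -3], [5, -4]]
λ = -1, 1

Solve det(A - λI) = 0. For a 2×2 matrix this is λ² - (trace)λ + det = 0.
trace(A) = 4 - 4 = 0.
det(A) = (4)*(-4) - (-3)*(5) = -16 + 15 = -1.
Characteristic equation: λ² - (0)λ + (-1) = 0.
Discriminant: (0)² - 4*(-1) = 0 + 4 = 4.
Roots: λ = (0 ± √4) / 2 = -1, 1.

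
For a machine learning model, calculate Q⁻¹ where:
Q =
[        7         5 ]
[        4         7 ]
det(Q) = 29
Q⁻¹ =
[     7/29     -5/29 ]
[    -4/29      7/29 ]

For a 2×2 matrix Q = [[a, b], [c, d]] with det(Q) ≠ 0, Q⁻¹ = (1/det(Q)) * [[d, -b], [-c, a]].
det(Q) = (7)*(7) - (5)*(4) = 49 - 20 = 29.
Q⁻¹ = (1/29) * [[7, -5], [-4, 7]].
Dividing each entry by 29 and reducing:
Q⁻¹ =
[     7/29     -5/29 ]
[    -4/29      7/29 ]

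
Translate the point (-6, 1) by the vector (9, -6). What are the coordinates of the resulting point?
(3, -5)

Translation by (9, -6):
x' = -6 + 9 = 3
y' = 1 + -6 = -5
Homogeneous matrix: [[1, 0, 9], [0, 1, -6], [0, 0, 1]]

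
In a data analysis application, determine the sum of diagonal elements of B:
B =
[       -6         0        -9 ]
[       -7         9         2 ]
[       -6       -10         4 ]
tr(B) = -6 + 9 + 4 = 7

The trace of a square matrix is the sum of its diagonal entries.
Diagonal entries of B: B[0][0] = -6, B[1][1] = 9, B[2][2] = 4.
tr(B) = -6 + 9 + 4 = 7.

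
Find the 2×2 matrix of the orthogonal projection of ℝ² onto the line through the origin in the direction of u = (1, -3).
[[1/10, -3/10], [-3/10, 9/10]]

The orthogonal projection onto the line spanned by a nonzero vector u = (a, b) has matrix P = (u uᵀ) / (uᵀ u) = (1/(a² + b²)) · [[a², ab], [ab, b²]].
Here u = (1, -3), so a² + b² = 1 + 9 = 10.
P = (1/10) · [[1, -3], [-3, 9]] = [[1/10, -3/10], [-3/10, 9/10]].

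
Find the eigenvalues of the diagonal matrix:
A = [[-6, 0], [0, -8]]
λ₁ = -6, λ₂ = -8

The characteristic polynomial of A is det(A - λI) = (-6 - λ)(-8 - λ) = 0.
The roots are λ = -6 and λ = -8, so the eigenvalues are the diagonal entries.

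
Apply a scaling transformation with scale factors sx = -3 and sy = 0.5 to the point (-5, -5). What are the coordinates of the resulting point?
(15, -2.5)

Scaling matrix:
[[-3, 0], [0, 0.50]]
Result: (-5 × -3, -5 × 0.5) = (15, -2.5)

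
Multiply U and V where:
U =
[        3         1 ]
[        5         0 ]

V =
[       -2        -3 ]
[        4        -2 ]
UV =
[       -2       -11 ]
[      -10       -15 ]

Matrix multiplication: (UV)[i][j] = sum over k of U[i][k] * V[k][j].
  (UV)[0][0] = (3)*(-2) + (1)*(4) = -2
  (UV)[0][1] = (3)*(-3) + (1)*(-2) = -11
  (UV)[1][0] = (5)*(-2) + (0)*(4) = -10
  (UV)[1][1] = (5)*(-3) + (0)*(-2) = -15
UV =
[       -2       -11 ]
[      -10       -15 ]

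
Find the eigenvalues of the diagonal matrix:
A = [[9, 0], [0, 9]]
λ₁ = 9, λ₂ = 9

The characteristic polynomial of A is det(A - λI) = (9 - λ)(9 - λ) = 0.
The roots are λ = 9 and λ = 9, so the eigenvalues are the diagonal entries.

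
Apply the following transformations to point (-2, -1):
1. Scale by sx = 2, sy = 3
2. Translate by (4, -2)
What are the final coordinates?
(0, -5)

Step 1: Scale (-2, -1) by (sx, sy) = (2, 3) → (-4, -3)
Step 2: Translate by (4, -2) → (0, -5)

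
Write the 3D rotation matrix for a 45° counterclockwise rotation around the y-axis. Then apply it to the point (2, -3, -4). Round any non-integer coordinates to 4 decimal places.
R = [[√2/2, 0, √2/2], [0, 1, 0], [-√2/2, 0, √2/2]]; R·(2, -3, -4) = (-1.4142, -3.0000, -4.2426)

Rotation matrix for 45° around y-axis:
cos(45°) = √2/2, sin(45°) = √2/2
R = [[√2/2, 0, √2/2], [0, 1, 0], [-√2/2, 0, √2/2]]
Apply to (2, -3, -4): R·[2, -3, -4]ᵀ = (-1.4142, -3.0000, -4.2426)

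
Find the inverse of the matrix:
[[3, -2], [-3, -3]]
[[1/5, -2/15], [-1/5, -1/5]]

For [[a,b],[c,d]], inverse = (1/det)·[[d,-b],[-c,a]]
det = 3·-3 - -2·-3 = -15
Inverse = (1/-15)·[[-3, 2], [3, 3]]
        = [[1/5, -2/15], [-1/5, -1/5]]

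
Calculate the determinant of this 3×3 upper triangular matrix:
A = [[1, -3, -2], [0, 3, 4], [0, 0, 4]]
12

The determinant of a triangular matrix is the product of its diagonal entries (the off-diagonal entries above the diagonal do not affect it).
det(A) = (1) * (3) * (4) = 12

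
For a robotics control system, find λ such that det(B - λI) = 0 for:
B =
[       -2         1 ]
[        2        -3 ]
λ = -4, -1

Solve det(B - λI) = 0. For a 2×2 matrix the characteristic equation is λ² - (trace)λ + det = 0.
trace(B) = a + d = -2 - 3 = -5.
det(B) = a*d - b*c = (-2)*(-3) - (1)*(2) = 6 - 2 = 4.
Characteristic equation: λ² - (-5)λ + (4) = 0.
Discriminant = (-5)² - 4*(4) = 25 - 16 = 9.
λ = (-5 ± √9) / 2 = (-5 ± 3) / 2 = -4, -1.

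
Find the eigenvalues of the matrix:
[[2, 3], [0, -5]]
λ = -5 and λ = 2

Characteristic equation: det(A - λI) = 0
λ² - (trace)λ + (det) = 0
λ² - (-3)λ + (-10) = 0
λ² + 3λ - 10 = 0
Solving: λ = -5, 2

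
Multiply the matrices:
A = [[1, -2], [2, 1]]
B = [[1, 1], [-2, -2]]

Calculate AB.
[[5, 5], [0, 0]]

Each entry (i,j) of AB = sum over k of A[i][k]*B[k][j].
(AB)[0][0] = (1)*(1) + (-2)*(-2) = 5
(AB)[0][1] = (1)*(1) + (-2)*(-2) = 5
(AB)[1][0] = (2)*(1) + (1)*(-2) = 0
(AB)[1][1] = (2)*(1) + (1)*(-2) = 0
AB = [[5, 5], [0, 0]]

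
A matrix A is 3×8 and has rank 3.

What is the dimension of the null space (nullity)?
5

The rank-nullity theorem for an m×n matrix states:
rank(A) + nullity(A) = n (the number of columns).
Here n = 8 and rank(A) = 3, so nullity(A) = 8 - 3 = 5.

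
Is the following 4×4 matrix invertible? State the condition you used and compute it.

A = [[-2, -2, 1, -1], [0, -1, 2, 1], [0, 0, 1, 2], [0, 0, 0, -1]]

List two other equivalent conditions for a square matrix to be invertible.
Yes, invertible; det(A) = -2 ≠ 0. Equivalent conditions: rank(A) = 4; Ax = 0 has only the trivial solution; 0 is not an eigenvalue; the columns of A are linearly independent.

To check invertibility, compute det(A).
The given matrix is triangular, so det(A) equals the product of its diagonal entries = -2 ≠ 0.
Since det(A) ≠ 0, A is invertible.
Equivalent conditions for a square matrix A to be invertible:
- rank(A) = 4 (full rank).
- The homogeneous system Ax = 0 has only the trivial solution x = 0.
- 0 is not an eigenvalue of A.
- The columns (equivalently rows) of A are linearly independent.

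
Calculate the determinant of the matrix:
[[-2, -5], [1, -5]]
15

For a 2×2 matrix [[a, b], [c, d]], det = ad - bc
det = (-2)(-5) - (-5)(1) = 10 - -5 = 15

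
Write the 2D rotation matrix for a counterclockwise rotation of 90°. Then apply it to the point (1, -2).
R = [[0, -1], [1, 0]]; R·(1, -2) = (2, 1)

Rotation matrix formula: R(θ) = [[cos θ, -sin θ], [sin θ, cos θ]]
For θ = 90°:
cos(90°) = 0
sin(90°) = 1
R = [[0, -1], [1, 0]]
Apply to (1, -2): [0·1 + (-1)·-2, 1·1 + 0·-2] = (2, 1)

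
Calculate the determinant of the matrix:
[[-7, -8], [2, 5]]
-19

For a 2×2 matrix [[a, b], [c, d]], det = ad - bc
det = (-7)(5) - (-8)(2) = -35 - -16 = -19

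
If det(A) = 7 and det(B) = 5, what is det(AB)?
35

Use the multiplicative property of determinants: det(AB) = det(A)*det(B).
det(AB) = (7)*(5) = 35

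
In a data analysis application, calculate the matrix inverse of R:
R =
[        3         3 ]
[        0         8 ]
det(R) = 24
R⁻¹ =
[      1/3      -1/8 ]
[        0       1/8 ]

For a 2×2 matrix R = [[a, b], [c, d]] with det(R) ≠ 0, R⁻¹ = (1/det(R)) * [[d, -b], [-c, a]].
det(R) = (3)*(8) - (3)*(0) = 24 - 0 = 24.
R⁻¹ = (1/24) * [[8, -3], [0, 3]].
Dividing each entry by 24 and reducing:
R⁻¹ =
[      1/3      -1/8 ]
[        0       1/8 ]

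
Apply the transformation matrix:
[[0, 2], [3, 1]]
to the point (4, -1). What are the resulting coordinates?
(-2, 11)

Matrix multiplication:
[[0, 2], [3, 1]] × [4, -1]ᵀ
= [0×4 + 2×-1, 3×4 + 1×-1]ᵀ
= [-2.0000, 11.0000]ᵀ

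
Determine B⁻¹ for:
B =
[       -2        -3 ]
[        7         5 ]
det(B) = 11
B⁻¹ =
[     5/11      3/11 ]
[    -7/11     -2/11 ]

For a 2×2 matrix B = [[a, b], [c, d]] with det(B) ≠ 0, B⁻¹ = (1/det(B)) * [[d, -b], [-c, a]].
det(B) = (-2)*(5) - (-3)*(7) = -10 + 21 = 11.
B⁻¹ = (1/11) * [[5, 3], [-7, -2]].
Dividing each entry by 11 and reducing:
B⁻¹ =
[     5/11      3/11 ]
[    -7/11     -2/11 ]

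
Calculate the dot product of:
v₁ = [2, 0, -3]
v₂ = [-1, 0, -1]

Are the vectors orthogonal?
1, No

The dot product is the sum of products of corresponding components.
v₁·v₂ = (2)*(-1) + (0)*(0) + (-3)*(-1) = -2 + 0 + 3 = 1.
Two vectors are orthogonal iff their dot product is 0; here the dot product is 1, so the vectors are not orthogonal.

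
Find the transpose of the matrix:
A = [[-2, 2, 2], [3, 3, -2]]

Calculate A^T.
[[-2, 3], [2, 3], [2, -2]]

The transpose sends entry (i,j) to (j,i); rows become columns.
Row 0 of A: [-2, 2, 2] -> column 0 of A^T.
Row 1 of A: [3, 3, -2] -> column 1 of A^T.
A^T = [[-2, 3], [2, 3], [2, -2]]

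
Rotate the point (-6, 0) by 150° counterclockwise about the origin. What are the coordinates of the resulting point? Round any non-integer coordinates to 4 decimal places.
(5.1962, -3.0000)

Rotation matrix R(θ) = [[cos θ, -sin θ], [sin θ, cos θ]]; for θ = 150°:
R = [[-√3/2, -1/2], [1/2, -√3/2]]
Result: R × [-6, 0]ᵀ = [-√3/2·-6 + (-1/2)·0, 1/2·-6 + (-√3/2)·0]ᵀ = (5.1962, -3.0000)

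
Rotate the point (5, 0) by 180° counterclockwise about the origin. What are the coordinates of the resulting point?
(-5, 0)

Rotation matrix R(θ) = [[cos θ, -sin θ], [sin θ, cos θ]]; for θ = 180°:
R = [[-1, 0], [0, -1]]
Result: R × [5, 0]ᵀ = [-1·5 + (0)·0, 0·5 + (-1)·0]ᵀ = (-5, 0)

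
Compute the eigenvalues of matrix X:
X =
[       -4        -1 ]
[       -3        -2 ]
λ = -5, -1

Solve det(X - λI) = 0. For a 2×2 matrix the characteristic equation is λ² - (trace)λ + det = 0.
trace(X) = a + d = -4 - 2 = -6.
det(X) = a*d - b*c = (-4)*(-2) - (-1)*(-3) = 8 - 3 = 5.
Characteristic equation: λ² - (-6)λ + (5) = 0.
Discriminant = (-6)² - 4*(5) = 36 - 20 = 16.
λ = (-6 ± √16) / 2 = (-6 ± 4) / 2 = -5, -1.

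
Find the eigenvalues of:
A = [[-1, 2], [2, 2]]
λ = -2, 3

Solve det(A - λI) = 0. For a 2×2 matrix this is λ² - (trace)λ + det = 0.
trace(A) = -1 + 2 = 1.
det(A) = (-1)*(2) - (2)*(2) = -2 - 4 = -6.
Characteristic equation: λ² - (1)λ + (-6) = 0.
Discriminant: (1)² - 4*(-6) = 1 + 24 = 25.
Roots: λ = (1 ± √25) / 2 = -2, 3.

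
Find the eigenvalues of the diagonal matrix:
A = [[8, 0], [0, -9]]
λ₁ = 8, λ₂ = -9

The characteristic polynomial of A is det(A - λI) = (8 - λ)(-9 - λ) = 0.
The roots are λ = 8 and λ = -9, so the eigenvalues are the diagonal entries.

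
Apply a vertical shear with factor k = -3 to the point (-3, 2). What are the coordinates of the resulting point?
(-3, 11)

Shear matrix for vertical shear with factor k = -3:
[[1, 0], [-3, 1]]
Result: (-3, 2) → (-3, 11)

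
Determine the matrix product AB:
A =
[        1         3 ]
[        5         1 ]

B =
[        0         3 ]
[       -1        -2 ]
AB =
[       -3        -3 ]
[       -1        13 ]

Matrix multiplication: (AB)[i][j] = sum over k of A[i][k] * B[k][j].
  (AB)[0][0] = (1)*(0) + (3)*(-1) = -3
  (AB)[0][1] = (1)*(3) + (3)*(-2) = -3
  (AB)[1][0] = (5)*(0) + (1)*(-1) = -1
  (AB)[1][1] = (5)*(3) + (1)*(-2) = 13
AB =
[       -3        -3 ]
[       -1        13 ]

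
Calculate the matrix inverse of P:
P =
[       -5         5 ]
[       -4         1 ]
det(P) = 15
P⁻¹ =
[     1/15      -1/3 ]
[     4/15      -1/3 ]

For a 2×2 matrix P = [[a, b], [c, d]] with det(P) ≠ 0, P⁻¹ = (1/det(P)) * [[d, -b], [-c, a]].
det(P) = (-5)*(1) - (5)*(-4) = -5 + 20 = 15.
P⁻¹ = (1/15) * [[1, -5], [4, -5]].
Dividing each entry by 15 and reducing:
P⁻¹ =
[     1/15      -1/3 ]
[     4/15      -1/3 ]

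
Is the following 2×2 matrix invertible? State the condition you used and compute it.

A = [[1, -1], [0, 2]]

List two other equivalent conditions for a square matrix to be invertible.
Yes, invertible; det(A) = 2 ≠ 0. Equivalent conditions: rank(A) = 2; Ax = 0 has only the trivial solution; 0 is not an eigenvalue; the columns of A are linearly independent.

To check invertibility, compute det(A).
The given matrix is triangular, so det(A) equals the product of its diagonal entries = 2 ≠ 0.
Since det(A) ≠ 0, A is invertible.
Equivalent conditions for a square matrix A to be invertible:
- rank(A) = 2 (full rank).
- The homogeneous system Ax = 0 has only the trivial solution x = 0.
- 0 is not an eigenvalue of A.
- The columns (equivalently rows) of A are linearly independent.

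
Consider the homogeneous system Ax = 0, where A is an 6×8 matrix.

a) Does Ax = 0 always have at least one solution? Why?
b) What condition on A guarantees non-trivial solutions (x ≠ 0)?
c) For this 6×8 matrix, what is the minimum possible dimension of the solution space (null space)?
a) Yes, x = 0 is always a solution. b) When A has linearly dependent columns (rank < n). c) Minimum nullity = 2.

a) x = 0 satisfies A·0 = 0, so the zero vector is always a solution.
b) Non-trivial solutions exist iff the columns of A are linearly dependent, equivalently rank(A) < n (the number of columns).
c) By rank-nullity, rank(A) + nullity(A) = n = 8. Since A has only 6 rows, rank(A) ≤ 6, so nullity(A) ≥ 8 - 6 = 2.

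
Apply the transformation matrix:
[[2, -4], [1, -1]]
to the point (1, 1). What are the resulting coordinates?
(-2, 0)

Matrix multiplication:
[[2, -4], [1, -1]] × [1, 1]ᵀ
= [2×1 + -4×1, 1×1 + -1×1]ᵀ
= [-2.0000, 0.0000]ᵀ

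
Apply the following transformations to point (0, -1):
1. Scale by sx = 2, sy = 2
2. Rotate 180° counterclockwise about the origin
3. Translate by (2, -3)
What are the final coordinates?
(2, -1)

Step 1: Scale → (0, -2)
Step 2: Rotate 180° → (0, 2)
Step 3: Translate → (2, -1)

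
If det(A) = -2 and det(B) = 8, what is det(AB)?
-16

Use the multiplicative property of determinants: det(AB) = det(A)*det(B).
det(AB) = (-2)*(8) = -16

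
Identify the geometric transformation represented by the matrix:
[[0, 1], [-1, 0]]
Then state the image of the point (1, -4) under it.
rotation by 90° clockwise (i.e., 270° counterclockwise); image of (1, -4) is (-4, -1)

This matches the form [[cos θ, -sin θ], [sin θ, cos θ]] of a rotation matrix; reading off cos θ and sin θ gives the angle.
The matrix [[0, 1], [-1, 0]] represents: rotation by 90° clockwise (i.e., 270° counterclockwise).
Applying it to (1, -4): [0·1 + 1·-4, -1·1 + 0·-4] = (-4, -1).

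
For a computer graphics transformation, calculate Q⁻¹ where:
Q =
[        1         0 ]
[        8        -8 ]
det(Q) = -8
Q⁻¹ =
[        1         0 ]
[        1      -1/8 ]

For a 2×2 matrix Q = [[a, b], [c, d]] with det(Q) ≠ 0, Q⁻¹ = (1/det(Q)) * [[d, -b], [-c, a]].
det(Q) = (1)*(-8) - (0)*(8) = -8 - 0 = -8.
Q⁻¹ = (1/-8) * [[-8, 0], [-8, 1]].
Dividing each entry by -8 and reducing:
Q⁻¹ =
[        1         0 ]
[        1      -1/8 ]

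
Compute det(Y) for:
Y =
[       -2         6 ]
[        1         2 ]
det(Y) = -10

For a 2×2 matrix [[a, b], [c, d]], det = a*d - b*c.
det(Y) = (-2)*(2) - (6)*(1) = -4 - 6 = -10.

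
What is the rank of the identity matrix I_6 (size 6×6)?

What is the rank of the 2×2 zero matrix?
rank(I_6) = 6, rank(0) = 0

The identity I_6 has 6 columns that are the standard basis vectors e_1, …, e_6. These are linearly independent, so all 6 columns are pivots and rank(I_6) = 6.
The 2×2 zero matrix has every entry zero, so every row is the zero row and there are no pivots; rank(0) = 0.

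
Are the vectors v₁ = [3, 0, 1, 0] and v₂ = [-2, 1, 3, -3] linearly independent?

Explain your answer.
Yes, linearly independent

Two vectors are linearly dependent iff one is a scalar multiple of the other.
No single scalar k satisfies v₂ = k·v₁ (the ratios of corresponding entries disagree), so v₁ and v₂ are linearly independent.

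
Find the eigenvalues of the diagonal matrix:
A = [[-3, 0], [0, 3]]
λ₁ = -3, λ₂ = 3

The characteristic polynomial of A is det(A - λI) = (-3 - λ)(3 - λ) = 0.
The roots are λ = -3 and λ = 3, so the eigenvalues are the diagonal entries.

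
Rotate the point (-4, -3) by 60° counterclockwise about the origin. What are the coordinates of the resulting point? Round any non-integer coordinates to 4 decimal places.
(0.5981, -4.9641)

Rotation matrix R(θ) = [[cos θ, -sin θ], [sin θ, cos θ]]; for θ = 60°:
R = [[1/2, -√3/2], [√3/2, 1/2]]
Result: R × [-4, -3]ᵀ = [1/2·-4 + (-√3/2)·-3, √3/2·-4 + (1/2)·-3]ᵀ = (0.5981, -4.9641)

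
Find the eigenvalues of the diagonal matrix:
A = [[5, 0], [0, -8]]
λ₁ = 5, λ₂ = -8

The characteristic polynomial of A is det(A - λI) = (5 - λ)(-8 - λ) = 0.
The roots are λ = 5 and λ = -8, so the eigenvalues are the diagonal entries.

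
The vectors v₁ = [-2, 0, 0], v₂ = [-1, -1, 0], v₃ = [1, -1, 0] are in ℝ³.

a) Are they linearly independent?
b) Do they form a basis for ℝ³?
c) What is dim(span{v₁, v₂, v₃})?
Not independent, not a basis, dim(span) = 2

Check whether v₃ can be written as a linear combination of v₁ and v₂.
v₃ = (-1)·v₁ + (1)·v₂ = [1, -1, 0], so the three vectors are linearly dependent.
Thus they do not form a basis for ℝ³, and dim(span{v₁, v₂, v₃}) = 2 (spanned by v₁ and v₂).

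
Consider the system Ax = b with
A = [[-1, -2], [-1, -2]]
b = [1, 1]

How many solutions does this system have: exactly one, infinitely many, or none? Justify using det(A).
Infinitely many solutions

det(A) = (-1)*(-2) - (-2)*(-1) = 0, so A is singular (column 2 is 2 times column 1).
b = [1, 1] = -1 * column 1 of A, so b lies in the column space of A.
A singular matrix whose right-hand side is in its column space gives a 1-parameter family of solutions — infinitely many.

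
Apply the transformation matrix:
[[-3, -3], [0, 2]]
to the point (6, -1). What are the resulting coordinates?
(-15, -2)

Matrix multiplication:
[[-3, -3], [0, 2]] × [6, -1]ᵀ
= [-3×6 + -3×-1, 0×6 + 2×-1]ᵀ
= [-15.0000, -2.0000]ᵀ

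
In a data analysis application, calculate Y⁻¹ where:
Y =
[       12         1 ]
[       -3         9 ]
det(Y) = 111
Y⁻¹ =
[     3/37    -1/111 ]
[     1/37      4/37 ]

For a 2×2 matrix Y = [[a, b], [c, d]] with det(Y) ≠ 0, Y⁻¹ = (1/det(Y)) * [[d, -b], [-c, a]].
det(Y) = (12)*(9) - (1)*(-3) = 108 + 3 = 111.
Y⁻¹ = (1/111) * [[9, -1], [3, 12]].
Dividing each entry by 111 and reducing:
Y⁻¹ =
[     3/37    -1/111 ]
[     1/37      4/37 ]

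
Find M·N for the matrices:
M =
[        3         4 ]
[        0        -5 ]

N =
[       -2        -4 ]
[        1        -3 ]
MN =
[       -2       -24 ]
[       -5        15 ]

Matrix multiplication: (MN)[i][j] = sum over k of M[i][k] * N[k][j].
  (MN)[0][0] = (3)*(-2) + (4)*(1) = -2
  (MN)[0][1] = (3)*(-4) + (4)*(-3) = -24
  (MN)[1][0] = (0)*(-2) + (-5)*(1) = -5
  (MN)[1][1] = (0)*(-4) + (-5)*(-3) = 15
MN =
[       -2       -24 ]
[       -5        15 ]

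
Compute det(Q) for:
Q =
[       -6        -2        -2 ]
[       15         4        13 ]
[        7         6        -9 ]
det(Q) = 108

Expand along row 0 (cofactor expansion): det(Q) = a*(e*i - f*h) - b*(d*i - f*g) + c*(d*h - e*g), where the 3×3 is [[a, b, c], [d, e, f], [g, h, i]].
Minor M_00 = (4)*(-9) - (13)*(6) = -36 - 78 = -114.
Minor M_01 = (15)*(-9) - (13)*(7) = -135 - 91 = -226.
Minor M_02 = (15)*(6) - (4)*(7) = 90 - 28 = 62.
det(Q) = (-6)*(-114) - (-2)*(-226) + (-2)*(62) = 684 - 452 - 124 = 108.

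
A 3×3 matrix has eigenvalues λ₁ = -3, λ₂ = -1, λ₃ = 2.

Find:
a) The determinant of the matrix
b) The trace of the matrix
det = 6, trace = -2

Two standard eigenvalue identities:
- det(A) equals the product of the eigenvalues (counted with multiplicity).
- trace(A) equals the sum of the eigenvalues.
det(A) = (-3)*(-1)*(2) = 6.
trace(A) = -3 - 1 + 2 = -2.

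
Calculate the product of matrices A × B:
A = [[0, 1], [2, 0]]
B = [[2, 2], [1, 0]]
[[1, 0], [4, 4]]

Matrix multiplication:
C[0][0] = 0×2 + 1×1 = 1
C[0][1] = 0×2 + 1×0 = 0
C[1][0] = 2×2 + 0×1 = 4
C[1][1] = 2×2 + 0×0 = 4
Result: [[1, 0], [4, 4]]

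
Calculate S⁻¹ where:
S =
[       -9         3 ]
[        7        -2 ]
det(S) = -3
S⁻¹ =
[      2/3         1 ]
[      7/3         3 ]

For a 2×2 matrix S = [[a, b], [c, d]] with det(S) ≠ 0, S⁻¹ = (1/det(S)) * [[d, -b], [-c, a]].
det(S) = (-9)*(-2) - (3)*(7) = 18 - 21 = -3.
S⁻¹ = (1/-3) * [[-2, -3], [-7, -9]].
Dividing each entry by -3 and reducing:
S⁻¹ =
[      2/3         1 ]
[      7/3         3 ]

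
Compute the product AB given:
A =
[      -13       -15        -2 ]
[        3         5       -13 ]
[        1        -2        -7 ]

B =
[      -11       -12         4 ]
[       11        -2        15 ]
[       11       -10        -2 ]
AB =
[      -44       206      -273 ]
[     -121        84       113 ]
[     -110        62       -12 ]

Matrix multiplication: (AB)[i][j] = sum over k of A[i][k] * B[k][j].
  (AB)[0][0] = (-13)*(-11) + (-15)*(11) + (-2)*(11) = -44
  (AB)[0][1] = (-13)*(-12) + (-15)*(-2) + (-2)*(-10) = 206
  (AB)[0][2] = (-13)*(4) + (-15)*(15) + (-2)*(-2) = -273
  (AB)[1][0] = (3)*(-11) + (5)*(11) + (-13)*(11) = -121
  (AB)[1][1] = (3)*(-12) + (5)*(-2) + (-13)*(-10) = 84
  (AB)[1][2] = (3)*(4) + (5)*(15) + (-13)*(-2) = 113
  (AB)[2][0] = (1)*(-11) + (-2)*(11) + (-7)*(11) = -110
  (AB)[2][1] = (1)*(-12) + (-2)*(-2) + (-7)*(-10) = 62
  (AB)[2][2] = (1)*(4) + (-2)*(15) + (-7)*(-2) = -12
AB =
[      -44       206      -273 ]
[     -121        84       113 ]
[     -110        62       -12 ]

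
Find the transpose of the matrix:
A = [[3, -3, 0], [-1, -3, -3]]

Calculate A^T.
[[3, -1], [-3, -3], [0, -3]]

The transpose sends entry (i,j) to (j,i); rows become columns.
Row 0 of A: [3, -3, 0] -> column 0 of A^T.
Row 1 of A: [-1, -3, -3] -> column 1 of A^T.
A^T = [[3, -1], [-3, -3], [0, -3]]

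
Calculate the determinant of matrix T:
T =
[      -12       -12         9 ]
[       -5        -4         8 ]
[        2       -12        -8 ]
det(T) = -636

Expand along row 0 (cofactor expansion): det(T) = a*(e*i - f*h) - b*(d*i - f*g) + c*(d*h - e*g), where the 3×3 is [[a, b, c], [d, e, f], [g, h, i]].
Minor M_00 = (-4)*(-8) - (8)*(-12) = 32 + 96 = 128.
Minor M_01 = (-5)*(-8) - (8)*(2) = 40 - 16 = 24.
Minor M_02 = (-5)*(-12) - (-4)*(2) = 60 + 8 = 68.
det(T) = (-12)*(128) - (-12)*(24) + (9)*(68) = -1536 + 288 + 612 = -636.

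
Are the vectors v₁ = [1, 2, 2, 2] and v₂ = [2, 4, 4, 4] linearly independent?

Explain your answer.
No, linearly dependent (v₂ = 2·v₁)

Check whether there is a scalar k with v₂ = k·v₁.
Comparing components, k = 2 satisfies 2·[1, 2, 2, 2] = [2, 4, 4, 4].
Since v₂ is a scalar multiple of v₁, the two vectors are linearly dependent.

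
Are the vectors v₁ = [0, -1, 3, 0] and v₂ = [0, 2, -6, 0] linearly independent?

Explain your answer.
No, linearly dependent (v₂ = -2·v₁)

Check whether there is a scalar k with v₂ = k·v₁.
Comparing components, k = -2 satisfies -2·[0, -1, 3, 0] = [0, 2, -6, 0].
Since v₂ is a scalar multiple of v₁, the two vectors are linearly dependent.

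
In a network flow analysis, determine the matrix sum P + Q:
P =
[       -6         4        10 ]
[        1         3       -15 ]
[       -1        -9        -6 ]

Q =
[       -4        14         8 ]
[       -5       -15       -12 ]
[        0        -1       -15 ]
P + Q =
[      -10        18        18 ]
[       -4       -12       -27 ]
[       -1       -10       -21 ]

Matrix addition is elementwise: (P+Q)[i][j] = P[i][j] + Q[i][j].
  (P+Q)[0][0] = (-6) + (-4) = -10
  (P+Q)[0][1] = (4) + (14) = 18
  (P+Q)[0][2] = (10) + (8) = 18
  (P+Q)[1][0] = (1) + (-5) = -4
  (P+Q)[1][1] = (3) + (-15) = -12
  (P+Q)[1][2] = (-15) + (-12) = -27
  (P+Q)[2][0] = (-1) + (0) = -1
  (P+Q)[2][1] = (-9) + (-1) = -10
  (P+Q)[2][2] = (-6) + (-15) = -21
P + Q =
[      -10        18        18 ]
[       -4       -12       -27 ]
[       -1       -10       -21 ]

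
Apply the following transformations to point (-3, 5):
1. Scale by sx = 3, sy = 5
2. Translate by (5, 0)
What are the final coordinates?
(-4, 25)

Step 1: Scale (-3, 5) by (sx, sy) = (3, 5) → (-9, 25)
Step 2: Translate by (5, 0) → (-4, 25)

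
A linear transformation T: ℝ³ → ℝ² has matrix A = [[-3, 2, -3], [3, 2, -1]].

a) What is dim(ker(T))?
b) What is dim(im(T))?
dim(ker) = 1, dim(im) = 2

The two rows are not scalar multiples of one another (no single k satisfies row 2 = k × row 1), so they are linearly independent.
Thus rank(A) = 2.
dim(im(T)) = rank(A) = 2.
By the rank-nullity theorem applied to T: ℝ³ → ℝ², rank(A) + nullity(A) = 3 (the domain dimension), so dim(ker(T)) = 3 - 2 = 1.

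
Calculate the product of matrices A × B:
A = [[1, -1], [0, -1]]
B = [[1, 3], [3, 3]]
[[-2, 0], [-3, -3]]

Matrix multiplication:
C[0][0] = 1×1 + -1×3 = -2
C[0][1] = 1×3 + -1×3 = 0
C[1][0] = 0×1 + -1×3 = -3
C[1][1] = 0×3 + -1×3 = -3
Result: [[-2, 0], [-3, -3]]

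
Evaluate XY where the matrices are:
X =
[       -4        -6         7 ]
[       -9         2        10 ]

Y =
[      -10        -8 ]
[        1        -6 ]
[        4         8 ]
XY =
[       62       124 ]
[      132       140 ]

Matrix multiplication: (XY)[i][j] = sum over k of X[i][k] * Y[k][j].
  (XY)[0][0] = (-4)*(-10) + (-6)*(1) + (7)*(4) = 62
  (XY)[0][1] = (-4)*(-8) + (-6)*(-6) + (7)*(8) = 124
  (XY)[1][0] = (-9)*(-10) + (2)*(1) + (10)*(4) = 132
  (XY)[1][1] = (-9)*(-8) + (2)*(-6) + (10)*(8) = 140
XY =
[       62       124 ]
[      132       140 ]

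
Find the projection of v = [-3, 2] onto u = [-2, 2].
[-5/2, 5/2]

The projection of v onto u is proj_u(v) = ((v·u) / (u·u)) · u.
v·u = (-3)*(-2) + (2)*(2) = 10.
u·u = (-2)*(-2) + (2)*(2) = 8.
coefficient = 10 / 8 = 5/4.
proj_u(v) = 5/4 · [-2, 2] = [-5/2, 5/2].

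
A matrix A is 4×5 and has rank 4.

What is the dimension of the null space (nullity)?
1

The rank-nullity theorem for an m×n matrix states:
rank(A) + nullity(A) = n (the number of columns).
Here n = 5 and rank(A) = 4, so nullity(A) = 5 - 4 = 1.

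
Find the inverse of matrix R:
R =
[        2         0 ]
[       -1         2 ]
det(R) = 4
R⁻¹ =
[      1/2         0 ]
[      1/4       1/2 ]

For a 2×2 matrix R = [[a, b], [c, d]] with det(R) ≠ 0, R⁻¹ = (1/det(R)) * [[d, -b], [-c, a]].
det(R) = (2)*(2) - (0)*(-1) = 4 - 0 = 4.
R⁻¹ = (1/4) * [[2, 0], [1, 2]].
Dividing each entry by 4 and reducing:
R⁻¹ =
[      1/2         0 ]
[      1/4       1/2 ]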